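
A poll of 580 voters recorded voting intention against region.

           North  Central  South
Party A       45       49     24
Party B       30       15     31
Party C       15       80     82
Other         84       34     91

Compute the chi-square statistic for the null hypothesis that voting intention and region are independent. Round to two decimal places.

87.25

Row totals: 118, 76, 177, 209. Column totals: 174, 178, 228. Grand total N = 580.
Expected counts (row total × column total / N):
  Party A, North: 118×174/580 = 35.400
  Party A, Central: 118×178/580 = 36.214
  Party A, South: 118×228/580 = 46.386
  Party B, North: 76×174/580 = 22.800
  Party B, Central: 76×178/580 = 23.324
  Party B, South: 76×228/580 = 29.876
  Party C, North: 177×174/580 = 53.100
  Party C, Central: 177×178/580 = 54.321
  Party C, South: 177×228/580 = 69.579
  Other, North: 209×174/580 = 62.700
  Other, Central: 209×178/580 = 64.141
  Other, South: 209×228/580 = 82.159
Contributions (O − E)²/E:
  (45 − 35.400)²/35.400 = 2.6034
  (49 − 36.214)²/36.214 = 4.5143
  (24 − 46.386)²/46.386 = 10.8035
  (30 − 22.800)²/22.800 = 2.2737
  (15 − 23.324)²/23.324 = 2.9707
  (31 − 29.876)²/29.876 = 0.0423
  (15 − 53.100)²/53.100 = 27.3373
  (80 − 54.321)²/54.321 = 12.1392
  (82 − 69.579)²/69.579 = 2.2174
  (84 − 62.700)²/62.700 = 7.2359
  (34 − 64.141)²/64.141 = 14.1638
  (91 − 82.159)²/82.159 = 0.9514
χ² = 2.6034 + 4.5143 + 10.8035 + 2.2737 + 2.9707 + 0.0423 + 27.3373 + 12.1392 + 2.2174 + 7.2359 + 14.1638 + 0.9514 = 87.25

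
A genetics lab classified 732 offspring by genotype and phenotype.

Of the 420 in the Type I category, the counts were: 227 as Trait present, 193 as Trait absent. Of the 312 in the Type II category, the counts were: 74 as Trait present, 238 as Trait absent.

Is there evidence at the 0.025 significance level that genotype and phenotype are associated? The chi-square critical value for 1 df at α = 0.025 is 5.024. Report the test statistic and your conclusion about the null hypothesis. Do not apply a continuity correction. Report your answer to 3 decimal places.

68.015; reject H₀

Row totals: 420, 312. Column totals: 301, 431. Grand total N = 732.
Expected counts (row total × column total / N):
  Type I, Trait present: 420×301/732 = 172.7049
  Type I, Trait absent: 420×431/732 = 247.2951
  Type II, Trait present: 312×301/732 = 128.2951
  Type II, Trait absent: 312×431/732 = 183.7049
Contributions (O − E)²/E:
  (227 − 172.7049)²/172.7049 = 17.0693
  (193 − 247.2951)²/247.2951 = 11.9208
  (74 − 128.2951)²/128.2951 = 22.9779
  (238 − 183.7049)²/183.7049 = 16.0472
χ² = 17.0693 + 11.9208 + 22.9779 + 16.0472 = 68.015
df = (2−1)(2−1) = 1. Since 68.015 > 5.024, reject the null hypothesis of independence at α = 0.025.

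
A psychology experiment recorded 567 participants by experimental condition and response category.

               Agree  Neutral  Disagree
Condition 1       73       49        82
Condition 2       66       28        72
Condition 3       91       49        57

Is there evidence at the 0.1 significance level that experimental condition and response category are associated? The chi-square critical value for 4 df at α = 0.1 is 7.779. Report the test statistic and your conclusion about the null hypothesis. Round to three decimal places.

11.585; reject H₀

Row totals: 204, 166, 197. Column totals: 230, 126, 211. Grand total N = 567.
Expected counts (row total × column total / N):
  Condition 1, Agree: 204×230/567 = 82.7513
  Condition 1, Neutral: 204×126/567 = 45.3333
  Condition 1, Disagree: 204×211/567 = 75.9153
  Condition 2, Agree: 166×230/567 = 67.3369
  Condition 2, Neutral: 166×126/567 = 36.8889
  Condition 2, Disagree: 166×211/567 = 61.7743
  Condition 3, Agree: 197×230/567 = 79.9118
  Condition 3, Neutral: 197×126/567 = 43.7778
  Condition 3, Disagree: 197×211/567 = 73.3104
Contributions (O − E)²/E:
  (73 − 82.7513)²/82.7513 = 1.1491
  (49 − 45.3333)²/45.3333 = 0.2966
  (82 − 75.9153)²/75.9153 = 0.4877
  (66 − 67.3369)²/67.3369 = 0.0265
  (28 − 36.8889)²/36.8889 = 2.1419
  (72 − 61.7743)²/61.7743 = 1.6927
  (91 − 79.9118)²/79.9118 = 1.5385
  (49 − 43.7778)²/43.7778 = 0.6229
  (57 − 73.3104)²/73.3104 = 3.6288
χ² = 1.1491 + 0.2966 + 0.4877 + 0.0265 + 2.1419 + 1.6927 + 1.5385 + 0.6229 + 3.6288 = 11.585
df = (3−1)(3−1) = 4. Since 11.585 > 7.779, reject the null hypothesis of independence at α = 0.1.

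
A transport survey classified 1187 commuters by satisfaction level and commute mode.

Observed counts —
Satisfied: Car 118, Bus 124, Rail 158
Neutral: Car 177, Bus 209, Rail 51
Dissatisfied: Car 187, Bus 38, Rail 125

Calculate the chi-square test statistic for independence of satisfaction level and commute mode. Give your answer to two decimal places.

Row totals: 400, 437, 350. Column totals: 482, 371, 334. Grand total N = 1187.
Expected counts (row total × column total / N):
  Satisfied, Car: 400×482/1187 = 162.426
  Satisfied, Bus: 400×371/1187 = 125.021
  Satisfied, Rail: 400×334/1187 = 112.553
  Neutral, Car: 437×482/1187 = 177.451
  Neutral, Bus: 437×371/1187 = 136.586
  Neutral, Rail: 437×334/1187 = 122.964
  Dissatisfied, Car: 350×482/1187 = 142.123
  Dissatisfied, Bus: 350×371/1187 = 109.393
  Dissatisfied, Rail: 350×334/1187 = 98.484
Contributions (O − E)²/E:
  (118 − 162.426)²/162.426 = 12.1512
  (124 − 125.021)²/125.021 = 0.0083
  (158 − 112.553)²/112.553 = 18.3507
  (177 − 177.451)²/177.451 = 0.0011
  (209 − 136.586)²/136.586 = 38.3918
  (51 − 122.964)²/122.964 = 42.1165
  (187 − 142.123)²/142.123 = 14.1704
  (38 − 109.393)²/109.393 = 46.5931
  (125 − 98.484)²/98.484 = 7.1392
χ² = 12.1512 + 0.0083 + 18.3507 + 0.0011 + 38.3918 + 42.1165 + 14.1704 + 46.5931 + 7.1392 = 178.92

178.92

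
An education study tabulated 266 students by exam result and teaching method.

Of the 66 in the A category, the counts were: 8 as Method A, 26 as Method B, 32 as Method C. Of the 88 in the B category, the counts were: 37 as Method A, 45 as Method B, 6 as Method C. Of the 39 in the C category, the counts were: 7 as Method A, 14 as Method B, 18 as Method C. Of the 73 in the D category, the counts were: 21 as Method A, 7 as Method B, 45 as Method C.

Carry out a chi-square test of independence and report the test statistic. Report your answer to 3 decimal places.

70.305

Row totals: 66, 88, 39, 73. Column totals: 73, 92, 101. Grand total N = 266.
Expected counts (row total × column total / N):
  A, Method A: 66×73/266 = 18.1128
  A, Method B: 66×92/266 = 22.8271
  A, Method C: 66×101/266 = 25.0602
  B, Method A: 88×73/266 = 24.1504
  B, Method B: 88×92/266 = 30.4361
  B, Method C: 88×101/266 = 33.4135
  C, Method A: 39×73/266 = 10.7030
  C, Method B: 39×92/266 = 13.4887
  C, Method C: 39×101/266 = 14.8083
  D, Method A: 73×73/266 = 20.0338
  D, Method B: 73×92/266 = 25.2481
  D, Method C: 73×101/266 = 27.7180
Contributions (O − E)²/E:
  (8 − 18.1128)²/18.1128 = 5.6462
  (26 − 22.8271)²/22.8271 = 0.4410
  (32 − 25.0602)²/25.0602 = 1.9218
  (37 − 24.1504)²/24.1504 = 6.8368
  (45 − 30.4361)²/30.4361 = 6.9689
  (6 − 33.4135)²/33.4135 = 22.4909
  (7 − 10.7030)²/10.7030 = 1.2812
  (14 − 13.4887)²/13.4887 = 0.0194
  (18 − 14.8083)²/14.8083 = 0.6879
  (21 − 20.0338)²/20.0338 = 0.0466
  (7 − 25.2481)²/25.2481 = 13.1888
  (45 − 27.7180)²/27.7180 = 10.7752
χ² = 5.6462 + 0.4410 + 1.9218 + 6.8368 + 6.9689 + 22.4909 + 1.2812 + 0.0194 + 0.6879 + 0.0466 + 13.1888 + 10.7752 = 70.305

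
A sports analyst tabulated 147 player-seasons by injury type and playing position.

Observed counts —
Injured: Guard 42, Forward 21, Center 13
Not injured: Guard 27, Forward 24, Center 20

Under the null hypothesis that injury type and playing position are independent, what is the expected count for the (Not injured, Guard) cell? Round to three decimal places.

Row total (Not injured) = 71; column total (Guard) = 69; grand total N = 147.
Expected count = (row total × column total) / N = 71 × 69 / 147 = 33.327.

33.327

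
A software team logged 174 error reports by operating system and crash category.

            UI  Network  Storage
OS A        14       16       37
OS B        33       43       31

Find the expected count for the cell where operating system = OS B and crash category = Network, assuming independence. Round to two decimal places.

36.28

Row total (OS B) = 107; column total (Network) = 59; grand total N = 174.
Expected count = (row total × column total) / N = 107 × 59 / 174 = 36.28.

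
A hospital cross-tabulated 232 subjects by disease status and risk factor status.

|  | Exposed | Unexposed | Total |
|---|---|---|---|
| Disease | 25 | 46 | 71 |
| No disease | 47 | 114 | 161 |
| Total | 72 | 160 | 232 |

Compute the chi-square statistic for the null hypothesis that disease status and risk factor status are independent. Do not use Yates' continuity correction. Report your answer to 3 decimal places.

0.834

Grand total N = 232.
Expected counts (row total × column total / N):
  Disease, Exposed: 71×72/232 = 22.0345
  Disease, Unexposed: 71×160/232 = 48.9655
  No disease, Exposed: 161×72/232 = 49.9655
  No disease, Unexposed: 161×160/232 = 111.0345
Contributions (O − E)²/E:
  (25 − 22.0345)²/22.0345 = 0.3991
  (46 − 48.9655)²/48.9655 = 0.1796
  (47 − 49.9655)²/49.9655 = 0.1760
  (114 − 111.0345)²/111.0345 = 0.0792
χ² = 0.3991 + 0.1796 + 0.1760 + 0.0792 = 0.834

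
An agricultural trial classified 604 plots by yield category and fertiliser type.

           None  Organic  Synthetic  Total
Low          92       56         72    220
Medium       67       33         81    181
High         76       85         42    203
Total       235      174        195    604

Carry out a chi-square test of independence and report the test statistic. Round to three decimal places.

Grand total N = 604.
Expected counts (row total × column total / N):
  Low, None: 220×235/604 = 85.5960
  Low, Organic: 220×174/604 = 63.3775
  Low, Synthetic: 220×195/604 = 71.0265
  Medium, None: 181×235/604 = 70.4222
  Medium, Organic: 181×174/604 = 52.1424
  Medium, Synthetic: 181×195/604 = 58.4354
  High, None: 203×235/604 = 78.9818
  High, Organic: 203×174/604 = 58.4801
  High, Synthetic: 203×195/604 = 65.5381
Contributions (O − E)²/E:
  (92 − 85.5960)²/85.5960 = 0.4791
  (56 − 63.3775)²/63.3775 = 0.8588
  (72 − 71.0265)²/71.0265 = 0.0133
  (67 − 70.4222)²/70.4222 = 0.1663
  (33 − 52.1424)²/52.1424 = 7.0275
  (81 − 58.4354)²/58.4354 = 8.7132
  (76 − 78.9818)²/78.9818 = 0.1126
  (85 − 58.4801)²/58.4801 = 12.0264
  (42 − 65.5381)²/65.5381 = 8.4537
χ² = 0.4791 + 0.8588 + 0.0133 + 0.1663 + 7.0275 + 8.7132 + 0.1126 + 12.0264 + 8.4537 = 37.851

37.851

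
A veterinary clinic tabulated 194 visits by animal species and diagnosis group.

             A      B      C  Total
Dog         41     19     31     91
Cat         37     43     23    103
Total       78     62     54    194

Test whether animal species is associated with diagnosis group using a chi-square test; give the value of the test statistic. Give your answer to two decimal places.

9.98

Grand total N = 194.
Expected counts (row total × column total / N):
  Dog, A: 91×78/194 = 36.588
  Dog, B: 91×62/194 = 29.082
  Dog, C: 91×54/194 = 25.330
  Cat, A: 103×78/194 = 41.412
  Cat, B: 103×62/194 = 32.918
  Cat, C: 103×54/194 = 28.670
Contributions (O − E)²/E:
  (41 − 36.588)²/36.588 = 0.5320
  (19 − 29.082)²/29.082 = 3.4952
  (31 − 25.330)²/25.330 = 1.2692
  (37 − 41.412)²/41.412 = 0.4701
  (43 − 32.918)²/32.918 = 3.0879
  (23 − 28.670)²/28.670 = 1.1213
χ² = 0.5320 + 3.4952 + 1.2692 + 0.4701 + 3.0879 + 1.1213 = 9.98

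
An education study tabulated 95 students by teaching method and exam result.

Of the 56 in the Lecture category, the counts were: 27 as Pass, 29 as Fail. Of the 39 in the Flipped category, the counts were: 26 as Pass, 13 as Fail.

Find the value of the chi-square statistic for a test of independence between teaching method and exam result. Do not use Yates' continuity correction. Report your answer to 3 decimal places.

Row totals: 56, 39. Column totals: 53, 42. Grand total N = 95.
Expected counts (row total × column total / N):
  Lecture, Pass: 56×53/95 = 31.2421
  Lecture, Fail: 56×42/95 = 24.7579
  Flipped, Pass: 39×53/95 = 21.7579
  Flipped, Fail: 39×42/95 = 17.2421
Contributions (O − E)²/E:
  (27 − 31.2421)²/31.2421 = 0.5760
  (29 − 24.7579)²/24.7579 = 0.7269
  (26 − 21.7579)²/21.7579 = 0.8271
  (13 − 17.2421)²/17.2421 = 1.0437
χ² = 0.5760 + 0.7269 + 0.8271 + 1.0437 = 3.174

3.174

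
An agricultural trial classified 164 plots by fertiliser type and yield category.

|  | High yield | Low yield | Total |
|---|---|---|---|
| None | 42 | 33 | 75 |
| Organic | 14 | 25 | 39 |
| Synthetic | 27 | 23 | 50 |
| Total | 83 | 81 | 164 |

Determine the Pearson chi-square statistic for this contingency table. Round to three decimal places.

4.479

Grand total N = 164.
Expected counts (row total × column total / N):
  None, High yield: 75×83/164 = 37.9573
  None, Low yield: 75×81/164 = 37.0427
  Organic, High yield: 39×83/164 = 19.7378
  Organic, Low yield: 39×81/164 = 19.2622
  Synthetic, High yield: 50×83/164 = 25.3049
  Synthetic, Low yield: 50×81/164 = 24.6951
Contributions (O − E)²/E:
  (42 − 37.9573)²/37.9573 = 0.4306
  (33 − 37.0427)²/37.0427 = 0.4412
  (14 − 19.7378)²/19.7378 = 1.6680
  (25 − 19.2622)²/19.2622 = 1.7092
  (27 − 25.3049)²/25.3049 = 0.1135
  (23 − 24.6951)²/24.6951 = 0.1164
χ² = 0.4306 + 0.4412 + 1.6680 + 1.7092 + 0.1135 + 0.1164 = 4.479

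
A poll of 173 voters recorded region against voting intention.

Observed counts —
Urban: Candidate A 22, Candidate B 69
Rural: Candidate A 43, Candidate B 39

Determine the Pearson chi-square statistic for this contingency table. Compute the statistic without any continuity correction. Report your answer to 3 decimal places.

14.689

Row totals: 91, 82. Column totals: 65, 108. Grand total N = 173.
Expected counts (row total × column total / N):
  Urban, Candidate A: 91×65/173 = 34.19075
  Urban, Candidate B: 91×108/173 = 56.80925
  Rural, Candidate A: 82×65/173 = 30.80925
  Rural, Candidate B: 82×108/173 = 51.19075
Contributions (O − E)²/E:
  (22 − 34.19075)²/34.19075 = 4.3466
  (69 − 56.80925)²/56.80925 = 2.6160
  (43 − 30.80925)²/30.80925 = 4.8237
  (39 − 51.19075)²/51.19075 = 2.9031
χ² = 4.3466 + 2.6160 + 4.8237 + 2.9031 = 14.689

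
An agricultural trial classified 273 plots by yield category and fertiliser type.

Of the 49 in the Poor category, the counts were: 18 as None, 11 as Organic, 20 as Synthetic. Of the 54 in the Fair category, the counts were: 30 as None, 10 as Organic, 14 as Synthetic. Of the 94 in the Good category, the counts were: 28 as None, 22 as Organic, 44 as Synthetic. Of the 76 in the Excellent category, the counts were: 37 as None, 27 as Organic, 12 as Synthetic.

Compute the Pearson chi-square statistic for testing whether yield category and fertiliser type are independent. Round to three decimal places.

Row totals: 49, 54, 94, 76. Column totals: 113, 70, 90. Grand total N = 273.
Expected counts (row total × column total / N):
  Poor, None: 49×113/273 = 20.28205
  Poor, Organic: 49×70/273 = 12.56410
  Poor, Synthetic: 49×90/273 = 16.15385
  Fair, None: 54×113/273 = 22.35165
  Fair, Organic: 54×70/273 = 13.84615
  Fair, Synthetic: 54×90/273 = 17.80220
  Good, None: 94×113/273 = 38.90842
  Good, Organic: 94×70/273 = 24.10256
  Good, Synthetic: 94×90/273 = 30.98901
  Excellent, None: 76×113/273 = 31.45788
  Excellent, Organic: 76×70/273 = 19.48718
  Excellent, Synthetic: 76×90/273 = 25.05495
Contributions (O − E)²/E:
  (18 − 20.28205)²/20.28205 = 0.2568
  (11 − 12.56410)²/12.56410 = 0.1947
  (20 − 16.15385)²/16.15385 = 0.9157
  (30 − 22.35165)²/22.35165 = 2.6171
  (10 − 13.84615)²/13.84615 = 1.0684
  (14 − 17.80220)²/17.80220 = 0.8121
  (28 − 38.90842)²/38.90842 = 3.0583
  (22 − 24.10256)²/24.10256 = 0.1834
  (44 − 30.98901)²/30.98901 = 5.4628
  (37 − 31.45788)²/31.45788 = 0.9764
  (27 − 19.48718)²/19.48718 = 2.8964
  (12 − 25.05495)²/25.05495 = 6.8023
χ² = 0.2568 + 0.1947 + 0.9157 + 2.6171 + 1.0684 + 0.8121 + 3.0583 + 0.1834 + 5.4628 + 0.9764 + 2.8964 + 6.8023 = 25.244

25.244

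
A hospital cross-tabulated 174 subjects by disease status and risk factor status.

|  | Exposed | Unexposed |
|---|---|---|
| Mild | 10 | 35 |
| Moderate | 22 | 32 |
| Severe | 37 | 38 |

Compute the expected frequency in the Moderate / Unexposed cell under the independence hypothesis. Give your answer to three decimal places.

32.586

Row total (Moderate) = 54; column total (Unexposed) = 105; grand total N = 174.
Expected count = (row total × column total) / N = 54 × 105 / 174 = 32.586.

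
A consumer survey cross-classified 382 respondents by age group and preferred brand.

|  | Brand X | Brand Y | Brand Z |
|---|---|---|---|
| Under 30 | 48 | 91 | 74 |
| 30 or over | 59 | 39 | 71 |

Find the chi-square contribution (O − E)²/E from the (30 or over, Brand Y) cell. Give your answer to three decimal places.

5.959

Row total (30 or over) = 169; column total (Brand Y) = 130; N = 382.
Expected count E = 169 × 130 / 382 = 57.5131.
Contribution = (O − E)²/E = (39 − 57.5131)² / 57.5131 = 5.959.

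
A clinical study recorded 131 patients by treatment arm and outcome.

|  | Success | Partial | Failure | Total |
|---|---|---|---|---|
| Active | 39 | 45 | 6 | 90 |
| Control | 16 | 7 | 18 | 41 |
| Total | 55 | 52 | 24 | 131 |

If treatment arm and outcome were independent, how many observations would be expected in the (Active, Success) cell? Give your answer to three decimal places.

37.786

Row total (Active) = 90; column total (Success) = 55; grand total N = 131.
Expected count = (row total × column total) / N = 90 × 55 / 131 = 37.786.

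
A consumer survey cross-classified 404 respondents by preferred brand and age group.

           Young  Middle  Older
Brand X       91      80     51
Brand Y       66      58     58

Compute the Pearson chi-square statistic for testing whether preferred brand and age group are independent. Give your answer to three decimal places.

Row totals: 222, 182. Column totals: 157, 138, 109. Grand total N = 404.
Expected counts (row total × column total / N):
  Brand X, Young: 222×157/404 = 86.2723
  Brand X, Middle: 222×138/404 = 75.8317
  Brand X, Older: 222×109/404 = 59.8960
  Brand Y, Young: 182×157/404 = 70.7277
  Brand Y, Middle: 182×138/404 = 62.1683
  Brand Y, Older: 182×109/404 = 49.1040
Contributions (O − E)²/E:
  (91 − 86.2723)²/86.2723 = 0.2591
  (80 − 75.8317)²/75.8317 = 0.2291
  (51 − 59.8960)²/59.8960 = 1.3213
  (66 − 70.7277)²/70.7277 = 0.3160
  (58 − 62.1683)²/62.1683 = 0.2795
  (58 − 49.1040)²/49.1040 = 1.6117
χ² = 0.2591 + 0.2291 + 1.3213 + 0.3160 + 0.2795 + 1.6117 = 4.017

4.017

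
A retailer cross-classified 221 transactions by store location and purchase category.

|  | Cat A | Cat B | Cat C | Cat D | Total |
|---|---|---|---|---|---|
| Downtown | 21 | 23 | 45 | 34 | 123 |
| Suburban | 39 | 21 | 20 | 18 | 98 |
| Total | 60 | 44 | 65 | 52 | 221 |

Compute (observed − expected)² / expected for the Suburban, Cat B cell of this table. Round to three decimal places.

Row total (Suburban) = 98; column total (Cat B) = 44; N = 221.
Expected count E = 98 × 44 / 221 = 19.51131.
Contribution = (O − E)²/E = (21 − 19.51131)² / 19.51131 = 0.114.

0.114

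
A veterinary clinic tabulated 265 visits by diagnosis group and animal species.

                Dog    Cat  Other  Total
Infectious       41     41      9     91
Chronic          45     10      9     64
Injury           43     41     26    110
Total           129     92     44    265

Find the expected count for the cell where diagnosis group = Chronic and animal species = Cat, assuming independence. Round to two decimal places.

Row total (Chronic) = 64; column total (Cat) = 92; grand total N = 265.
Expected count = (row total × column total) / N = 64 × 92 / 265 = 22.22.

22.22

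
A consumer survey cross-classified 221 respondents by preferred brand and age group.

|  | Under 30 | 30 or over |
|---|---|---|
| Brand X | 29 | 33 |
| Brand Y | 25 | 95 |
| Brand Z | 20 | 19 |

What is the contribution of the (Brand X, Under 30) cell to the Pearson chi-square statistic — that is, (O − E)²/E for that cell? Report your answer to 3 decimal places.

Row total (Brand X) = 62; column total (Under 30) = 74; N = 221.
Expected count E = 62 × 74 / 221 = 20.7602.
Contribution = (O − E)²/E = (29 − 20.7602)² / 20.7602 = 3.270.

3.270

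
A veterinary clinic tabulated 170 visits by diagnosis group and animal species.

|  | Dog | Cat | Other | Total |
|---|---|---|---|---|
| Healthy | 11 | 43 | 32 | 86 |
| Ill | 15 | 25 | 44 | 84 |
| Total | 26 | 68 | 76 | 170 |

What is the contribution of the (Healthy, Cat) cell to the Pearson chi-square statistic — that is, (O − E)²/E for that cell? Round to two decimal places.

Row total (Healthy) = 86; column total (Cat) = 68; N = 170.
Expected count E = 86 × 68 / 170 = 34.400.
Contribution = (O − E)²/E = (43 − 34.400)² / 34.400 = 2.15.

2.15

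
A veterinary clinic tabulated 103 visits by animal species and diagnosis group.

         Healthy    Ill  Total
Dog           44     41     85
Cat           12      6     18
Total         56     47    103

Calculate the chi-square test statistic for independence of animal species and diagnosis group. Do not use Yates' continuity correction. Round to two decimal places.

1.33

Grand total N = 103.
Expected counts (row total × column total / N):
  Dog, Healthy: 85×56/103 = 46.214
  Dog, Ill: 85×47/103 = 38.786
  Cat, Healthy: 18×56/103 = 9.786
  Cat, Ill: 18×47/103 = 8.214
Contributions (O − E)²/E:
  (44 − 46.214)²/46.214 = 0.1061
  (41 − 38.786)²/38.786 = 0.1264
  (12 − 9.786)²/9.786 = 0.5009
  (6 − 8.214)²/8.214 = 0.5968
χ² = 0.1061 + 0.1264 + 0.5009 + 0.5968 = 1.33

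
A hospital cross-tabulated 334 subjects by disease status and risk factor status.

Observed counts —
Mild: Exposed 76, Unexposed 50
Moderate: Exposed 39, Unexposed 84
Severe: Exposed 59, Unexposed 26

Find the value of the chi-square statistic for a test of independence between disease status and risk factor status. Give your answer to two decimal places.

34.11

Row totals: 126, 123, 85. Column totals: 174, 160. Grand total N = 334.
Expected counts (row total × column total / N):
  Mild, Exposed: 126×174/334 = 65.641
  Mild, Unexposed: 126×160/334 = 60.359
  Moderate, Exposed: 123×174/334 = 64.078
  Moderate, Unexposed: 123×160/334 = 58.922
  Severe, Exposed: 85×174/334 = 44.281
  Severe, Unexposed: 85×160/334 = 40.719
Contributions (O − E)²/E:
  (76 − 65.641)²/65.641 = 1.6348
  (50 − 60.359)²/60.359 = 1.7778
  (39 − 64.078)²/64.078 = 9.8147
  (84 − 58.922)²/58.922 = 10.6735
  (59 − 44.281)²/44.281 = 4.8926
  (26 − 40.719)²/40.719 = 5.3206
χ² = 1.6348 + 1.7778 + 9.8147 + 10.6735 + 4.8926 + 5.3206 = 34.11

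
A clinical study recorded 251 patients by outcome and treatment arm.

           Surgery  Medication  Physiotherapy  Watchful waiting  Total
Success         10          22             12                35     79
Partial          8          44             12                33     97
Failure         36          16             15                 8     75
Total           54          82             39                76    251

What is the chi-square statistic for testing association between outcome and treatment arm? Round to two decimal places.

60.27

Grand total N = 251.
Expected counts (row total × column total / N):
  Success, Surgery: 79×54/251 = 16.996
  Success, Medication: 79×82/251 = 25.809
  Success, Physiotherapy: 79×39/251 = 12.275
  Success, Watchful waiting: 79×76/251 = 23.920
  Partial, Surgery: 97×54/251 = 20.869
  Partial, Medication: 97×82/251 = 31.689
  Partial, Physiotherapy: 97×39/251 = 15.072
  Partial, Watchful waiting: 97×76/251 = 29.371
  Failure, Surgery: 75×54/251 = 16.135
  Failure, Medication: 75×82/251 = 24.502
  Failure, Physiotherapy: 75×39/251 = 11.653
  Failure, Watchful waiting: 75×76/251 = 22.709
Contributions (O − E)²/E:
  (10 − 16.996)²/16.996 = 2.8797
  (22 − 25.809)²/25.809 = 0.5621
  (12 − 12.275)²/12.275 = 0.0062
  (35 − 23.920)²/23.920 = 5.1324
  (8 − 20.869)²/20.869 = 7.9357
  (44 − 31.689)²/31.689 = 4.7828
  (12 − 15.072)²/15.072 = 0.6261
  (33 − 29.371)²/29.371 = 0.4484
  (36 − 16.135)²/16.135 = 24.4573
  (16 − 24.502)²/24.502 = 2.9501
  (15 − 11.653)²/11.653 = 0.9613
  (8 − 22.709)²/22.709 = 9.5273
χ² = 2.8797 + 0.5621 + 0.0062 + 5.1324 + 7.9357 + 4.7828 + 0.6261 + 0.4484 + 24.4573 + 2.9501 + 0.9613 + 9.5273 = 60.27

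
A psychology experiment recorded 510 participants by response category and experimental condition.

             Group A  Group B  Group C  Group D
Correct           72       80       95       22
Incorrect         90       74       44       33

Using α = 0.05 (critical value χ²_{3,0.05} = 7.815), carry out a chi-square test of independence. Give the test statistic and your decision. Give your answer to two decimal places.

Row totals: 269, 241. Column totals: 162, 154, 139, 55. Grand total N = 510.
Expected counts (row total × column total / N):
  Correct, Group A: 269×162/510 = 85.447
  Correct, Group B: 269×154/510 = 81.227
  Correct, Group C: 269×139/510 = 73.316
  Correct, Group D: 269×55/510 = 29.010
  Incorrect, Group A: 241×162/510 = 76.553
  Incorrect, Group B: 241×154/510 = 72.773
  Incorrect, Group C: 241×139/510 = 65.684
  Incorrect, Group D: 241×55/510 = 25.990
Contributions (O − E)²/E:
  (72 − 85.447)²/85.447 = 2.1162
  (80 − 81.227)²/81.227 = 0.0185
  (95 − 73.316)²/73.316 = 6.4133
  (22 − 29.010)²/29.010 = 1.6939
  (90 − 76.553)²/76.553 = 2.3620
  (74 − 72.773)²/72.773 = 0.0207
  (44 − 65.684)²/65.684 = 7.1585
  (33 − 25.990)²/25.990 = 1.8907
χ² = 2.1162 + 0.0185 + 6.4133 + 1.6939 + 2.3620 + 0.0207 + 7.1585 + 1.8907 = 21.67
df = (2−1)(4−1) = 3. Since 21.67 > 7.815, reject the null hypothesis of independence at α = 0.05.

21.67; reject H₀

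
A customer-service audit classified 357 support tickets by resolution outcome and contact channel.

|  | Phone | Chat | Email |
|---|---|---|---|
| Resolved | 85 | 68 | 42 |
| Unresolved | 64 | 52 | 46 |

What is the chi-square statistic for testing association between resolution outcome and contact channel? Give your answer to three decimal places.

Row totals: 195, 162. Column totals: 149, 120, 88. Grand total N = 357.
Expected counts (row total × column total / N):
  Resolved, Phone: 195×149/357 = 81.3866
  Resolved, Chat: 195×120/357 = 65.5462
  Resolved, Email: 195×88/357 = 48.0672
  Unresolved, Phone: 162×149/357 = 67.6134
  Unresolved, Chat: 162×120/357 = 54.4538
  Unresolved, Email: 162×88/357 = 39.9328
Contributions (O − E)²/E:
  (85 − 81.3866)²/81.3866 = 0.1604
  (68 − 65.5462)²/65.5462 = 0.0919
  (42 − 48.0672)²/48.0672 = 0.7658
  (64 − 67.6134)²/67.6134 = 0.1931
  (52 − 54.4538)²/54.4538 = 0.1106
  (46 − 39.9328)²/39.9328 = 0.9218
χ² = 0.1604 + 0.0919 + 0.7658 + 0.1931 + 0.1106 + 0.9218 = 2.244

2.244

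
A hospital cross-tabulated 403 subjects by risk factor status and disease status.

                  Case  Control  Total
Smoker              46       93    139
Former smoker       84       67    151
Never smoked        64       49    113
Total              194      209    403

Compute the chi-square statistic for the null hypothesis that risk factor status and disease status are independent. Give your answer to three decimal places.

Grand total N = 403.
Expected counts (row total × column total / N):
  Smoker, Case: 139×194/403 = 66.9132
  Smoker, Control: 139×209/403 = 72.0868
  Former smoker, Case: 151×194/403 = 72.6898
  Former smoker, Control: 151×209/403 = 78.3102
  Never smoked, Case: 113×194/403 = 54.3970
  Never smoked, Control: 113×209/403 = 58.6030
Contributions (O − E)²/E:
  (46 − 66.9132)²/66.9132 = 6.5363
  (93 − 72.0868)²/72.0868 = 6.0672
  (84 − 72.6898)²/72.6898 = 1.7598
  (67 − 78.3102)²/78.3102 = 1.6335
  (64 − 54.3970)²/54.3970 = 1.6953
  (49 − 58.6030)²/58.6030 = 1.5736
χ² = 6.5363 + 6.0672 + 1.7598 + 1.6335 + 1.6953 + 1.5736 = 19.266

19.266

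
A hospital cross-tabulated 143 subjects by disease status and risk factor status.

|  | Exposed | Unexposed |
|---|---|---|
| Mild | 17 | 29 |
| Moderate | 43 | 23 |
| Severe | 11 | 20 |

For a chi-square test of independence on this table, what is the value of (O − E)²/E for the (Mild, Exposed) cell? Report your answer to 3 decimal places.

Row total (Mild) = 46; column total (Exposed) = 71; N = 143.
Expected count E = 46 × 71 / 143 = 22.8392.
Contribution = (O − E)²/E = (17 − 22.8392)² / 22.8392 = 1.493.

1.493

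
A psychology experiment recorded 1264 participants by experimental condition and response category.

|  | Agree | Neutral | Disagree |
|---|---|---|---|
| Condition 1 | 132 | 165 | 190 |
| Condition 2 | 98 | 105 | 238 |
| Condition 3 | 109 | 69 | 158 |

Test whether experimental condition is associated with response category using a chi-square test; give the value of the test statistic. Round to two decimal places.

34.15

Row totals: 487, 441, 336. Column totals: 339, 339, 586. Grand total N = 1264.
Expected counts (row total × column total / N):
  Condition 1, Agree: 487×339/1264 = 130.612
  Condition 1, Neutral: 487×339/1264 = 130.612
  Condition 1, Disagree: 487×586/1264 = 225.777
  Condition 2, Agree: 441×339/1264 = 118.275
  Condition 2, Neutral: 441×339/1264 = 118.275
  Condition 2, Disagree: 441×586/1264 = 204.451
  Condition 3, Agree: 336×339/1264 = 90.114
  Condition 3, Neutral: 336×339/1264 = 90.114
  Condition 3, Disagree: 336×586/1264 = 155.772
Contributions (O − E)²/E:
  (132 − 130.612)²/130.612 = 0.0148
  (165 − 130.612)²/130.612 = 9.0538
  (190 − 225.777)²/225.777 = 5.6693
  (98 − 118.275)²/118.275 = 3.4756
  (105 − 118.275)²/118.275 = 1.4900
  (238 − 204.451)²/204.451 = 5.5052
  (109 − 90.114)²/90.114 = 3.9581
  (69 − 90.114)²/90.114 = 4.9471
  (158 − 155.772)²/155.772 = 0.0319
χ² = 0.0148 + 9.0538 + 5.6693 + 3.4756 + 1.4900 + 5.5052 + 3.9581 + 4.9471 + 0.0319 = 34.15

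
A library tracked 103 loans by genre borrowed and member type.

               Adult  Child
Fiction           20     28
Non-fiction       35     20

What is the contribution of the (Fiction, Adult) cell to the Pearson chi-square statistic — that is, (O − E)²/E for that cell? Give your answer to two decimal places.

1.24

Row total (Fiction) = 48; column total (Adult) = 55; N = 103.
Expected count E = 48 × 55 / 103 = 25.631.
Contribution = (O − E)²/E = (20 − 25.631)² / 25.631 = 1.24.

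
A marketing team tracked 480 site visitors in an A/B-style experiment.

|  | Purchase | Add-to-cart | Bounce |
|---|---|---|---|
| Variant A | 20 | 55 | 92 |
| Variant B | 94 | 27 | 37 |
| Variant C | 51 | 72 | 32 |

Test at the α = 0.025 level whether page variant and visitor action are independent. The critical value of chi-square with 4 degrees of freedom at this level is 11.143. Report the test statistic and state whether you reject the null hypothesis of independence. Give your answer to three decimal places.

110.189; reject H₀

Row totals: 167, 158, 155. Column totals: 165, 154, 161. Grand total N = 480.
Expected counts (row total × column total / N):
  Variant A, Purchase: 167×165/480 = 57.4062
  Variant A, Add-to-cart: 167×154/480 = 53.5792
  Variant A, Bounce: 167×161/480 = 56.0146
  Variant B, Purchase: 158×165/480 = 54.3125
  Variant B, Add-to-cart: 158×154/480 = 50.6917
  Variant B, Bounce: 158×161/480 = 52.9958
  Variant C, Purchase: 155×165/480 = 53.2812
  Variant C, Add-to-cart: 155×154/480 = 49.7292
  Variant C, Bounce: 155×161/480 = 51.9896
Contributions (O − E)²/E:
  (20 − 57.4062)²/57.4062 = 24.3741
  (55 − 53.5792)²/53.5792 = 0.0377
  (92 − 56.0146)²/56.0146 = 23.1181
  (94 − 54.3125)²/54.3125 = 29.0006
  (27 − 50.6917)²/50.6917 = 11.0728
  (37 − 52.9958)²/52.9958 = 4.8280
  (51 − 53.2812)²/53.2812 = 0.0977
  (72 − 49.7292)²/49.7292 = 9.9738
  (32 − 51.9896)²/51.9896 = 7.6858
χ² = 24.3741 + 0.0377 + 23.1181 + 29.0006 + 11.0728 + 4.8280 + 0.0977 + 9.9738 + 7.6858 = 110.189
df = (3−1)(3−1) = 4. Since 110.189 > 11.143, reject the null hypothesis of independence at α = 0.025.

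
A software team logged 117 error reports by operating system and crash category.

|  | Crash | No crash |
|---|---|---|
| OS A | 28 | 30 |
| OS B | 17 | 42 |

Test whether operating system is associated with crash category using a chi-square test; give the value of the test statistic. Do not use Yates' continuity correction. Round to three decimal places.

Row totals: 58, 59. Column totals: 45, 72. Grand total N = 117.
Expected counts (row total × column total / N):
  OS A, Crash: 58×45/117 = 22.3077
  OS A, No crash: 58×72/117 = 35.6923
  OS B, Crash: 59×45/117 = 22.6923
  OS B, No crash: 59×72/117 = 36.3077
Contributions (O − E)²/E:
  (28 − 22.3077)²/22.3077 = 1.4525
  (30 − 35.6923)²/35.6923 = 0.9078
  (17 − 22.6923)²/22.6923 = 1.4279
  (42 − 36.3077)²/36.3077 = 0.8924
χ² = 1.4525 + 0.9078 + 1.4279 + 0.8924 = 4.681

4.681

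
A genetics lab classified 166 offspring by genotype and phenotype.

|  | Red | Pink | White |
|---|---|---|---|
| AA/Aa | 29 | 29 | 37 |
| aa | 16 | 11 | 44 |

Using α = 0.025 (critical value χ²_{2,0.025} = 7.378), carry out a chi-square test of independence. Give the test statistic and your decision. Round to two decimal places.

Row totals: 95, 71. Column totals: 45, 40, 81. Grand total N = 166.
Expected counts (row total × column total / N):
  AA/Aa, Red: 95×45/166 = 25.753
  AA/Aa, Pink: 95×40/166 = 22.892
  AA/Aa, White: 95×81/166 = 46.355
  aa, Red: 71×45/166 = 19.247
  aa, Pink: 71×40/166 = 17.108
  aa, White: 71×81/166 = 34.645
Contributions (O − E)²/E:
  (29 − 25.753)²/25.753 = 0.4094
  (29 − 22.892)²/22.892 = 1.6297
  (37 − 46.355)²/46.355 = 1.8880
  (16 − 19.247)²/19.247 = 0.5478
  (11 − 17.108)²/17.108 = 2.1807
  (44 − 34.645)²/34.645 = 2.5261
χ² = 0.4094 + 1.6297 + 1.8880 + 0.5478 + 2.1807 + 2.5261 = 9.18
df = (2−1)(3−1) = 2. Since 9.18 > 7.378, reject the null hypothesis of independence at α = 0.025.

9.18; reject H₀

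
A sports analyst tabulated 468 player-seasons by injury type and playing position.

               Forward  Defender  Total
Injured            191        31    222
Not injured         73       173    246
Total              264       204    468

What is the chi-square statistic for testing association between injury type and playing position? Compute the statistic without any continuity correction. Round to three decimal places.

150.751

Grand total N = 468.
Expected counts (row total × column total / N):
  Injured, Forward: 222×264/468 = 125.2308
  Injured, Defender: 222×204/468 = 96.7692
  Not injured, Forward: 246×264/468 = 138.7692
  Not injured, Defender: 246×204/468 = 107.2308
Contributions (O − E)²/E:
  (191 − 125.2308)²/125.2308 = 34.5409
  (31 − 96.7692)²/96.7692 = 44.7000
  (73 − 138.7692)²/138.7692 = 31.1711
  (173 − 107.2308)²/107.2308 = 40.3390
χ² = 34.5409 + 44.7000 + 31.1711 + 40.3390 = 150.751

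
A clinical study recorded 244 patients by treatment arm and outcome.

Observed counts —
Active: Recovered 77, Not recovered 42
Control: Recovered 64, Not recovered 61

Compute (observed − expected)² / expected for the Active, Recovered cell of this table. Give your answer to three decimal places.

Row total (Active) = 119; column total (Recovered) = 141; N = 244.
Expected count E = 119 × 141 / 244 = 68.7664.
Contribution = (O − E)²/E = (77 − 68.7664)² / 68.7664 = 0.986.

0.986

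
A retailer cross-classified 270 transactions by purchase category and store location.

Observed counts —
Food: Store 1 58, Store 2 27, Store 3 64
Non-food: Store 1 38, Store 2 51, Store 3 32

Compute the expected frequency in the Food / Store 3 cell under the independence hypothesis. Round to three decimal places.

Row total (Food) = 149; column total (Store 3) = 96; grand total N = 270.
Expected count = (row total × column total) / N = 149 × 96 / 270 = 52.978.

52.978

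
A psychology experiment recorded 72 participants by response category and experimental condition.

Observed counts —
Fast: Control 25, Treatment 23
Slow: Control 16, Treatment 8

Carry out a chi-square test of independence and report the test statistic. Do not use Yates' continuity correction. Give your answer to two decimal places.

1.39

Row totals: 48, 24. Column totals: 41, 31. Grand total N = 72.
Expected counts (row total × column total / N):
  Fast, Control: 48×41/72 = 27.333
  Fast, Treatment: 48×31/72 = 20.667
  Slow, Control: 24×41/72 = 13.667
  Slow, Treatment: 24×31/72 = 10.333
Contributions (O − E)²/E:
  (25 − 27.333)²/27.333 = 0.1991
  (23 − 20.667)²/20.667 = 0.2634
  (16 − 13.667)²/13.667 = 0.3983
  (8 − 10.333)²/10.333 = 0.5267
χ² = 0.1991 + 0.2634 + 0.3983 + 0.5267 = 1.39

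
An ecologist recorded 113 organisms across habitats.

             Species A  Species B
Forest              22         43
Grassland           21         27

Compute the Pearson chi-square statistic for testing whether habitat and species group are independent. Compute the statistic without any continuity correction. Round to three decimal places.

1.149

Row totals: 65, 48. Column totals: 43, 70. Grand total N = 113.
Expected counts (row total × column total / N):
  Forest, Species A: 65×43/113 = 24.7345
  Forest, Species B: 65×70/113 = 40.2655
  Grassland, Species A: 48×43/113 = 18.2655
  Grassland, Species B: 48×70/113 = 29.7345
Contributions (O − E)²/E:
  (22 − 24.7345)²/24.7345 = 0.3023
  (43 − 40.2655)²/40.2655 = 0.1857
  (21 − 18.2655)²/18.2655 = 0.4094
  (27 − 29.7345)²/29.7345 = 0.2515
χ² = 0.3023 + 0.1857 + 0.4094 + 0.2515 = 1.149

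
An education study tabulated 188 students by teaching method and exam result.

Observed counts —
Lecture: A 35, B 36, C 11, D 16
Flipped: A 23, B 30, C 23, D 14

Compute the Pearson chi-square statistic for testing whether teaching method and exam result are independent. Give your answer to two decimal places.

Row totals: 98, 90. Column totals: 58, 66, 34, 30. Grand total N = 188.
Expected counts (row total × column total / N):
  Lecture, A: 98×58/188 = 30.234
  Lecture, B: 98×66/188 = 34.404
  Lecture, C: 98×34/188 = 17.723
  Lecture, D: 98×30/188 = 15.638
  Flipped, A: 90×58/188 = 27.766
  Flipped, B: 90×66/188 = 31.596
  Flipped, C: 90×34/188 = 16.277
  Flipped, D: 90×30/188 = 14.362
Contributions (O − E)²/E:
  (35 − 30.234)²/30.234 = 0.7513
  (36 − 34.404)²/34.404 = 0.0740
  (11 − 17.723)²/17.723 = 2.5503
  (16 − 15.638)²/15.638 = 0.0084
  (23 − 27.766)²/27.766 = 0.8181
  (30 − 31.596)²/31.596 = 0.0806
  (23 − 16.277)²/16.277 = 2.7768
  (14 − 14.362)²/14.362 = 0.0091
χ² = 0.7513 + 0.0740 + 2.5503 + 0.0084 + 0.8181 + 0.0806 + 2.7768 + 0.0091 = 7.07

7.07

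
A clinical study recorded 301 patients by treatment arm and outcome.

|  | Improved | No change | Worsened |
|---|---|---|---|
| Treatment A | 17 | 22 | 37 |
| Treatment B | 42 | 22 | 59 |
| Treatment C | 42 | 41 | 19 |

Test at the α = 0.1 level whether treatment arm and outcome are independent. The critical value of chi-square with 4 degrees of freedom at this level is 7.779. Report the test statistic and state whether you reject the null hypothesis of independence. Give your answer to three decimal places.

Row totals: 76, 123, 102. Column totals: 101, 85, 115. Grand total N = 301.
Expected counts (row total × column total / N):
  Treatment A, Improved: 76×101/301 = 25.5017
  Treatment A, No change: 76×85/301 = 21.4618
  Treatment A, Worsened: 76×115/301 = 29.0365
  Treatment B, Improved: 123×101/301 = 41.2724
  Treatment B, No change: 123×85/301 = 34.7342
  Treatment B, Worsened: 123×115/301 = 46.9934
  Treatment C, Improved: 102×101/301 = 34.2259
  Treatment C, No change: 102×85/301 = 28.8040
  Treatment C, Worsened: 102×115/301 = 38.9701
Contributions (O − E)²/E:
  (17 − 25.5017)²/25.5017 = 2.8343
  (22 − 21.4618)²/21.4618 = 0.0135
  (37 − 29.0365)²/29.0365 = 2.1841
  (42 − 41.2724)²/41.2724 = 0.0128
  (22 − 34.7342)²/34.7342 = 4.6686
  (59 − 46.9934)²/46.9934 = 3.0676
  (42 − 34.2259)²/34.2259 = 1.7658
  (41 − 28.8040)²/28.8040 = 5.1640
  (19 − 38.9701)²/38.9701 = 10.2336
χ² = 2.8343 + 0.0135 + 2.1841 + 0.0128 + 4.6686 + 3.0676 + 1.7658 + 5.1640 + 10.2336 = 29.944
df = (3−1)(3−1) = 4. Since 29.944 > 7.779, reject the null hypothesis of independence at α = 0.1.

29.944; reject H₀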